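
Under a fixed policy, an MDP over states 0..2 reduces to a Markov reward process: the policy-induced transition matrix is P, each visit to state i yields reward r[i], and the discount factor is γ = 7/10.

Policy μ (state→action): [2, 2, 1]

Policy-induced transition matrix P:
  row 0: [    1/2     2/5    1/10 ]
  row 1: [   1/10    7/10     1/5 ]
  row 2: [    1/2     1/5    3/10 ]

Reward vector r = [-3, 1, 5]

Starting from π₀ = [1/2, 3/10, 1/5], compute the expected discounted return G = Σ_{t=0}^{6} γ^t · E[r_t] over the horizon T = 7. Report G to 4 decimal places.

G = 0.6187

t=0: π = [0.5000, 0.3000, 0.2000], E[r] = -0.2000, γ^t·E[r] = -0.200000, running G = -0.200000
t=1: π = [0.3800, 0.4500, 0.1700], E[r] = 0.1600, γ^t·E[r] = 0.112000, running G = -0.088000
t=2: π = [0.3200, 0.5010, 0.1790], E[r] = 0.4360, γ^t·E[r] = 0.213640, running G = 0.125640
t=3: π = [0.2996, 0.5145, 0.1859], E[r] = 0.5452, γ^t·E[r] = 0.187004, running G = 0.312644
t=4: π = [0.2942, 0.5172, 0.1886], E[r] = 0.5777, γ^t·E[r] = 0.138711, running G = 0.451354
t=5: π = [0.2931, 0.5174, 0.1894], E[r] = 0.5852, γ^t·E[r] = 0.098362, running G = 0.549716
t=6: π = [0.2930, 0.5173, 0.1896], E[r] = 0.5864, γ^t·E[r] = 0.068990, running G = 0.618706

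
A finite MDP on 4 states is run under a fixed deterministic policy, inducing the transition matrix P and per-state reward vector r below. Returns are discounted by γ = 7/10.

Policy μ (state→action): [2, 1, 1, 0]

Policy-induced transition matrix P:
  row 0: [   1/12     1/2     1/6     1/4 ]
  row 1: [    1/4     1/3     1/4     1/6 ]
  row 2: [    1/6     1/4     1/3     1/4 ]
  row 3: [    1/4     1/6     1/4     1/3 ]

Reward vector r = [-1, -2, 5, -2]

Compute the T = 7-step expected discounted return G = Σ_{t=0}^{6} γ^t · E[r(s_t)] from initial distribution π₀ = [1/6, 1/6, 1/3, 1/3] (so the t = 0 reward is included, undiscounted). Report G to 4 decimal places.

t=0: π = [0.1667, 0.1667, 0.3333, 0.3333], E[r] = 0.5000, γ^t·E[r] = 0.500000, running G = 0.500000
t=1: π = [0.1944, 0.2778, 0.2639, 0.2639], E[r] = 0.0417, γ^t·E[r] = 0.029167, running G = 0.529167
t=2: π = [0.1956, 0.2998, 0.2558, 0.2488], E[r] = -0.0139, γ^t·E[r] = -0.006806, running G = 0.522361
t=3: π = [0.1961, 0.3031, 0.2550, 0.2458], E[r] = -0.0188, γ^t·E[r] = -0.006451, running G = 0.515910
t=4: π = [0.1961, 0.3038, 0.2549, 0.2452], E[r] = -0.0196, γ^t·E[r] = -0.004695, running G = 0.511215
t=5: π = [0.1961, 0.3039, 0.2549, 0.2451], E[r] = -0.0196, γ^t·E[r] = -0.003293, running G = 0.507921
t=6: π = [0.1961, 0.3039, 0.2549, 0.2451], E[r] = -0.0196, γ^t·E[r] = -0.002307, running G = 0.505615

G = 0.5056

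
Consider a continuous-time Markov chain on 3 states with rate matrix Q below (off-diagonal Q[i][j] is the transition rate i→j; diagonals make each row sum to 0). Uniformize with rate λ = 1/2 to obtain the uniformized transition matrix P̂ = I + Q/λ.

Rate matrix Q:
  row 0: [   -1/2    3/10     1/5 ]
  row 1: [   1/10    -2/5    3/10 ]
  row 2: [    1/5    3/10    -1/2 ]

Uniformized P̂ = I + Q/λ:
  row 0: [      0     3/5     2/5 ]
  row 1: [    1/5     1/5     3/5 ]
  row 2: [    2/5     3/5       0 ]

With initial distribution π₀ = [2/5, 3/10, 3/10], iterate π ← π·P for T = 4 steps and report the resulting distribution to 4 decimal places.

t=0: π = [0.4000, 0.3000, 0.3000]
t=1: π = [0.1800, 0.4800, 0.3400]
t=2: π = [0.2320, 0.4080, 0.3600]
t=3: π = [0.2256, 0.4368, 0.3376]
t=4: π = [0.2224, 0.4253, 0.3523]

π = [0.2224, 0.4253, 0.3523]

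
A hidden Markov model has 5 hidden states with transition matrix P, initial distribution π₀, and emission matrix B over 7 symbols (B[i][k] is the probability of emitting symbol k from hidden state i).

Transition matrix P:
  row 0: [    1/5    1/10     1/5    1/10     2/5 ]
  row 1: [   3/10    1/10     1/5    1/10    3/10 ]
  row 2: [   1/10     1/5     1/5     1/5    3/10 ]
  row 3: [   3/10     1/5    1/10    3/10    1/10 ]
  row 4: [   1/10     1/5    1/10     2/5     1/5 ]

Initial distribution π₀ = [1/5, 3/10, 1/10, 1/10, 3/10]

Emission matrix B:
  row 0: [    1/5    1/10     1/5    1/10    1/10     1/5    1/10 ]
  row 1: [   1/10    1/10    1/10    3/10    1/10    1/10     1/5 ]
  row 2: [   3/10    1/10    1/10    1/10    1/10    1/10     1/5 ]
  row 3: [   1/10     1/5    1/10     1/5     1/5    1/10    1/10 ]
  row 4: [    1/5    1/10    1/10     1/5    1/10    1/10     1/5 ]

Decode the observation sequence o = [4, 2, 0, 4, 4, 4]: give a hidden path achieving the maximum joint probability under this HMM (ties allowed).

path = [1, 0, 4, 3, 3, 3]

t=0: δ = [2.000e-02, 3.000e-02, 1.000e-02, 2.000e-02, 3.000e-02]  (obs o_0=4)
t=1: δ = [1.800e-03, 6.000e-04, 6.000e-04, 1.200e-03, 9.000e-04]  ψ = [1, 4, 1, 4, 1]  (obs o_1=2)
t=2: δ = [7.200e-05, 2.400e-05, 1.080e-04, 3.600e-05, 1.440e-04]  ψ = [0, 3, 0, 3, 0]  (obs o_2=0)
t=3: δ = [1.440e-06, 2.880e-06, 2.160e-06, 1.152e-05, 3.240e-06]  ψ = [0, 4, 2, 4, 2]  (obs o_3=4)
t=4: δ = [3.456e-07, 2.304e-07, 1.152e-07, 6.912e-07, 1.152e-07]  ψ = [3, 3, 3, 3, 3]  (obs o_4=4)
t=5: δ = [2.074e-08, 1.382e-08, 6.912e-09, 4.147e-08, 1.382e-08]  ψ = [3, 3, 0, 3, 0]  (obs o_5=4)
backtrack: best end state = 3; path = [1, 0, 4, 3, 3, 3]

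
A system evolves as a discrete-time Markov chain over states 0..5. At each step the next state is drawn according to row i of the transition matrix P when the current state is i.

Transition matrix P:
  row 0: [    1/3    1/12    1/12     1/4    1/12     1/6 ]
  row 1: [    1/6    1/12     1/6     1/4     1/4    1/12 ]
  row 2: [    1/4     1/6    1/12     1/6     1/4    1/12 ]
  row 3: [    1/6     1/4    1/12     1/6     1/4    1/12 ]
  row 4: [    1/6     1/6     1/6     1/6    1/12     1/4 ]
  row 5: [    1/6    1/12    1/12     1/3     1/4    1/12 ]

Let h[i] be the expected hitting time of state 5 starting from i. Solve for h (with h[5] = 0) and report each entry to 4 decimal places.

h = [7.0561, 7.5944, 7.5527, 7.5976, 6.5093, 0.0000]

First-step conditioning: h[5] = 0; for i ≠ 5, h[i] = 1 + Σ_k P[i][k]·h[k].
  h[0] = 1 + 1/3·h[0] + 1/12·h[1] + 1/12·h[2] + 1/4·h[3] + 1/12·h[4]
  h[1] = 1 + 1/6·h[0] + 1/12·h[1] + 1/6·h[2] + 1/4·h[3] + 1/4·h[4]
  h[2] = 1 + 1/4·h[0] + 1/6·h[1] + 1/12·h[2] + 1/6·h[3] + 1/4·h[4]
  h[3] = 1 + 1/6·h[0] + 1/4·h[1] + 1/12·h[2] + 1/6·h[3] + 1/4·h[4]
  h[4] = 1 + 1/6·h[0] + 1/6·h[1] + 1/6·h[2] + 1/6·h[3] + 1/12·h[4]
Solving the 5×5 linear system over states ≠ 5 gives exactly h = [88096/12485, 94816/12485, 94296/12485, 94856/12485, 7388/1135, 0] (h[5] = 0 is the target).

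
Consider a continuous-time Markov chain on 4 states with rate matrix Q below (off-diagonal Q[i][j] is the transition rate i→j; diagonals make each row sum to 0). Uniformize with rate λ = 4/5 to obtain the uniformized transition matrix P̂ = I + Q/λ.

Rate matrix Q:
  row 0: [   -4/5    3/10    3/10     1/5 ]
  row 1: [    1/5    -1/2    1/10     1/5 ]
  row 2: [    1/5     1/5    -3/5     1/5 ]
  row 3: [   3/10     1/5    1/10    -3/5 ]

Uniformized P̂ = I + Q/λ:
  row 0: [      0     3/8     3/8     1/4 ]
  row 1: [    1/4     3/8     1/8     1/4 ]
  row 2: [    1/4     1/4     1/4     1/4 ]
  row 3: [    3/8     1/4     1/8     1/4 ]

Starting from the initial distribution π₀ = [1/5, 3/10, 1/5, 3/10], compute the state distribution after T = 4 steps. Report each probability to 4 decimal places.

π = [0.2248, 0.3179, 0.2073, 0.2500]

t=0: π = [0.2000, 0.3000, 0.2000, 0.3000]
t=1: π = [0.2375, 0.3125, 0.2000, 0.2500]
t=2: π = [0.2219, 0.3188, 0.2094, 0.2500]
t=3: π = [0.2258, 0.3176, 0.2066, 0.2500]
t=4: π = [0.2248, 0.3179, 0.2073, 0.2500]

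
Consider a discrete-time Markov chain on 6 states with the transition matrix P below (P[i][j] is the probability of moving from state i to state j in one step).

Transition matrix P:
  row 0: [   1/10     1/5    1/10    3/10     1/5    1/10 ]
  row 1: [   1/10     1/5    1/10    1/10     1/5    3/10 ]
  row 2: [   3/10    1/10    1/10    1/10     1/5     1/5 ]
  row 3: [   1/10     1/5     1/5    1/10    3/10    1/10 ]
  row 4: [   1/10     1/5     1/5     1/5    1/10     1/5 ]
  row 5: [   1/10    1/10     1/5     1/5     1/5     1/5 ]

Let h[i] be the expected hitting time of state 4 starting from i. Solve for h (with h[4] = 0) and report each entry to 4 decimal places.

First-step conditioning: h[4] = 0; for i ≠ 4, h[i] = 1 + Σ_k P[i][k]·h[k].
  h[0] = 1 + 1/10·h[0] + 1/5·h[1] + 1/10·h[2] + 3/10·h[3] + 1/10·h[5]
  h[1] = 1 + 1/10·h[0] + 1/5·h[1] + 1/10·h[2] + 1/10·h[3] + 3/10·h[5]
  h[2] = 1 + 3/10·h[0] + 1/10·h[1] + 1/10·h[2] + 1/10·h[3] + 1/5·h[5]
  h[3] = 1 + 1/10·h[0] + 1/5·h[1] + 1/5·h[2] + 1/10·h[3] + 1/10·h[5]
  h[5] = 1 + 1/10·h[0] + 1/10·h[1] + 1/5·h[2] + 1/5·h[3] + 1/5·h[5]
Solving the 5×5 linear system over states ≠ 4 gives exactly h = [55580/12147, 56590/12147, 56440/12147, 51020/12147, 0, 18690/4049] (h[4] = 0 is the target).

h = [4.5756, 4.6588, 4.6464, 4.2002, 0.0000, 4.6160]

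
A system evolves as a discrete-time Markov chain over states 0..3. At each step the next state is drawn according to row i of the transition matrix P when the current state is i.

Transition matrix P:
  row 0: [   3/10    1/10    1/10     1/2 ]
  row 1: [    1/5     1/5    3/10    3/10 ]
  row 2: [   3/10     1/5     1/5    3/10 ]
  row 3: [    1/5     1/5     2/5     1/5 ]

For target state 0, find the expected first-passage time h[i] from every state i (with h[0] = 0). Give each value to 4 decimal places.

h = [0.0000, 4.3525, 3.9568, 4.3165]

First-step conditioning: h[0] = 0; for i ≠ 0, h[i] = 1 + Σ_k P[i][k]·h[k].
  h[1] = 1 + 1/5·h[1] + 3/10·h[2] + 3/10·h[3]
  h[2] = 1 + 1/5·h[1] + 1/5·h[2] + 3/10·h[3]
  h[3] = 1 + 1/5·h[1] + 2/5·h[2] + 1/5·h[3]
Solving the 3×3 linear system over states ≠ 0 gives exactly h = [0, 605/139, 550/139, 600/139] (h[0] = 0 is the target).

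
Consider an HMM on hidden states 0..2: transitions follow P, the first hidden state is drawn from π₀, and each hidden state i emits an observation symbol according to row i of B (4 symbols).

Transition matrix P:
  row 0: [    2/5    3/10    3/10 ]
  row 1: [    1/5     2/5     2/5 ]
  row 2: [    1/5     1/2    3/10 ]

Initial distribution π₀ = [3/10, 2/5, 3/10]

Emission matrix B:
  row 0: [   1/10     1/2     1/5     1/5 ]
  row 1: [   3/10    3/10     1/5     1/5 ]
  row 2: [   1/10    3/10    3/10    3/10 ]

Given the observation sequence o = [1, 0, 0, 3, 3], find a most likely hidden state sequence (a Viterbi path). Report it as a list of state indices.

t=0: δ = [1.500e-01, 1.200e-01, 9.000e-02]  (obs o_0=1)
t=1: δ = [6.000e-03, 1.440e-02, 4.800e-03]  ψ = [0, 1, 1]  (obs o_1=0)
t=2: δ = [2.880e-04, 1.728e-03, 5.760e-04]  ψ = [1, 1, 1]  (obs o_2=0)
t=3: δ = [6.912e-05, 1.382e-04, 2.074e-04]  ψ = [1, 1, 1]  (obs o_3=3)
t=4: δ = [8.294e-06, 2.074e-05, 1.866e-05]  ψ = [2, 2, 2]  (obs o_4=3)
backtrack: best end state = 1; path = [1, 1, 1, 2, 1]

path = [1, 1, 1, 2, 1]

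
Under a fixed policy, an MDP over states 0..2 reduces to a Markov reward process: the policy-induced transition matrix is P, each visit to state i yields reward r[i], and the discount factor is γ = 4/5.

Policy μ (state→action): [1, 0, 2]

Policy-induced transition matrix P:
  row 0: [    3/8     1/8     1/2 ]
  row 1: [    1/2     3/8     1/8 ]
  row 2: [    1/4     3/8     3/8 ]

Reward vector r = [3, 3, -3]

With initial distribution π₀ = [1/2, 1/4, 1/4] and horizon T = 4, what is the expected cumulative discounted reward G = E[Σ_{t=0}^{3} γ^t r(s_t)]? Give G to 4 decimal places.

t=0: π = [0.5000, 0.2500, 0.2500], E[r] = 1.5000, γ^t·E[r] = 1.500000, running G = 1.500000
t=1: π = [0.3750, 0.2500, 0.3750], E[r] = 0.7500, γ^t·E[r] = 0.600000, running G = 2.100000
t=2: π = [0.3594, 0.2813, 0.3594], E[r] = 0.8438, γ^t·E[r] = 0.540000, running G = 2.640000
t=3: π = [0.3652, 0.2852, 0.3496], E[r] = 0.9023, γ^t·E[r] = 0.462000, running G = 3.102000

G = 3.1020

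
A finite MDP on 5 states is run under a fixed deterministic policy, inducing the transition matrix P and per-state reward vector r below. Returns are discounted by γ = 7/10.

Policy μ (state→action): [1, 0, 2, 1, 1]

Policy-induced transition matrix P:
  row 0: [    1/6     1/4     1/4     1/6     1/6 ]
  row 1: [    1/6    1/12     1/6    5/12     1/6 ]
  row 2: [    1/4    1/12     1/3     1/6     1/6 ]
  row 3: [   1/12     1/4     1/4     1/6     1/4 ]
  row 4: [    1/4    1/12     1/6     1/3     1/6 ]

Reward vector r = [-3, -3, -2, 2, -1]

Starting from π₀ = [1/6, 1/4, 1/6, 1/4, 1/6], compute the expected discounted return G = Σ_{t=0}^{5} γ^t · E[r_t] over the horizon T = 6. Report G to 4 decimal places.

t=0: π = [0.1667, 0.2500, 0.1667, 0.2500, 0.1667], E[r] = -1.2500, γ^t·E[r] = -1.250000, running G = -1.250000
t=1: π = [0.1736, 0.1528, 0.2292, 0.2569, 0.1875], E[r] = -1.1111, γ^t·E[r] = -0.777778, running G = -2.027778
t=2: π = [0.1800, 0.1551, 0.2407, 0.2361, 0.1881], E[r] = -1.2025, γ^t·E[r] = -0.589248, running G = -2.617025
t=3: π = [0.1827, 0.1527, 0.2415, 0.2368, 0.1863], E[r] = -1.2019, γ^t·E[r] = -0.412258, running G = -3.029284
t=4: π = [0.1826, 0.1533, 0.2419, 0.2359, 0.1864], E[r] = -1.2059, γ^t·E[r] = -0.289527, running G = -3.318811
t=5: π = [0.1827, 0.1531, 0.2419, 0.2360, 0.1863], E[r] = -1.2053, γ^t·E[r] = -0.202570, running G = -3.521381

G = -3.5214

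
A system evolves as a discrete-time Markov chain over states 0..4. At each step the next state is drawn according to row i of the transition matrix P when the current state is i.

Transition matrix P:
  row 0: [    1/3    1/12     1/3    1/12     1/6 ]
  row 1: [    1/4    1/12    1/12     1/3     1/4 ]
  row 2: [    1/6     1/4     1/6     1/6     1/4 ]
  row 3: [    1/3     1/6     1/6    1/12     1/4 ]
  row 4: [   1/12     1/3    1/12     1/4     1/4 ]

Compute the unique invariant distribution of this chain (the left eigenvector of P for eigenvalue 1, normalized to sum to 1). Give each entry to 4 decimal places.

π = [0.2318, 0.1846, 0.1707, 0.1822, 0.2307]

Balance equations π_j = Σ_i π_i·P[i][j]:
  π_0 = 1/3·π_0 + 1/4·π_1 + 1/6·π_2 + 1/3·π_3 + 1/12·π_4
  π_1 = 1/12·π_0 + 1/12·π_1 + 1/4·π_2 + 1/6·π_3 + 1/3·π_4
  π_2 = 1/3·π_0 + 1/12·π_1 + 1/6·π_2 + 1/6·π_3 + 1/12·π_4
  π_3 = 1/12·π_0 + 1/3·π_1 + 1/6·π_2 + 1/12·π_3 + 1/4·π_4
  normalize: π_0 + π_1 + π_2 + π_3 + π_4 = 1
Solving the linear system gives exactly π = [657/2834, 161/872, 1935/11336, 2065/11336, 2615/11336].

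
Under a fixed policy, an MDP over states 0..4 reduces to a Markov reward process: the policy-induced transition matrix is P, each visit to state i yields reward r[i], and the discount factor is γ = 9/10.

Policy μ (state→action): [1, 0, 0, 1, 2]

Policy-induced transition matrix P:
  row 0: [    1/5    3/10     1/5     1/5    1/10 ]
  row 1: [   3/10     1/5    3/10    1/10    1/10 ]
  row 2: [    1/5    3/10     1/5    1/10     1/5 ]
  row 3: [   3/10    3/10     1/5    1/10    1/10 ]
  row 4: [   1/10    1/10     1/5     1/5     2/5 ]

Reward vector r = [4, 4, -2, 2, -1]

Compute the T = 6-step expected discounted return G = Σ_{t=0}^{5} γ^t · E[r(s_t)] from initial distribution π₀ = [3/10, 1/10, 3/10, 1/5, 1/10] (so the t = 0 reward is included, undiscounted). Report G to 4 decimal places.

t=0: π = [0.3000, 0.1000, 0.3000, 0.2000, 0.1000], E[r] = 1.3000, γ^t·E[r] = 1.300000, running G = 1.300000
t=1: π = [0.2200, 0.2700, 0.2100, 0.1400, 0.1600], E[r] = 1.6600, γ^t·E[r] = 1.494000, running G = 2.794000
t=2: π = [0.2250, 0.2410, 0.2270, 0.1380, 0.1690], E[r] = 1.5170, γ^t·E[r] = 1.228770, running G = 4.022770
t=3: π = [0.2210, 0.2421, 0.2241, 0.1394, 0.1734], E[r] = 1.5096, γ^t·E[r] = 1.100498, running G = 5.123268
t=4: π = [0.2208, 0.2411, 0.2242, 0.1394, 0.1744], E[r] = 1.5037, γ^t·E[r] = 0.986584, running G = 6.109853
t=5: π = [0.2206, 0.2410, 0.2241, 0.1395, 0.1748], E[r] = 1.5025, γ^t·E[r] = 0.887232, running G = 6.997085

G = 6.9971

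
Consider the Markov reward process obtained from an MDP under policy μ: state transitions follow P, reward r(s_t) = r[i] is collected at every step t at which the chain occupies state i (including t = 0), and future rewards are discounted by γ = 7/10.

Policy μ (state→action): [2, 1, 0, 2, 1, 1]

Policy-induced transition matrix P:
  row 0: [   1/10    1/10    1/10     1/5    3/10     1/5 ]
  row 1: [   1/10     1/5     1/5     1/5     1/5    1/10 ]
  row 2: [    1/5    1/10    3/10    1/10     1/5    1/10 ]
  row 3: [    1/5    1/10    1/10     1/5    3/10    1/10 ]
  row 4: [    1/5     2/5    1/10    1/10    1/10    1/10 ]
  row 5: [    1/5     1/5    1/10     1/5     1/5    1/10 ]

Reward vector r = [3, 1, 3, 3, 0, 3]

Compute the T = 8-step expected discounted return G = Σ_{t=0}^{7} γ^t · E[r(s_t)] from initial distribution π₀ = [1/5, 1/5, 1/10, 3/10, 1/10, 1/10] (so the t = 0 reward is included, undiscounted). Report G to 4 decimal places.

t=0: π = [0.2000, 0.2000, 0.1000, 0.3000, 0.1000, 0.1000], E[r] = 2.3000, γ^t·E[r] = 2.300000, running G = 2.300000
t=1: π = [0.1600, 0.1600, 0.1400, 0.1800, 0.2400, 0.1200], E[r] = 1.9600, γ^t·E[r] = 1.372000, running G = 3.672000
t=2: π = [0.1680, 0.2000, 0.1440, 0.1620, 0.2100, 0.1160], E[r] = 1.9700, γ^t·E[r] = 0.965300, running G = 4.637300
t=3: π = [0.1632, 0.1946, 0.1488, 0.1646, 0.2120, 0.1168], E[r] = 1.9748, γ^t·E[r] = 0.677356, running G = 5.314656
t=4: π = [0.1642, 0.1947, 0.1492, 0.1639, 0.2116, 0.1163], E[r] = 1.9758, γ^t·E[r] = 0.474385, running G = 5.789041
t=5: π = [0.1641, 0.1946, 0.1493, 0.1639, 0.2117, 0.1164], E[r] = 1.9759, γ^t·E[r] = 0.332085, running G = 6.121126
t=6: π = [0.1641, 0.1946, 0.1493, 0.1639, 0.2116, 0.1164], E[r] = 1.9759, γ^t·E[r] = 0.232462, running G = 6.353588
t=7: π = [0.1641, 0.1946, 0.1493, 0.1639, 0.2116, 0.1164], E[r] = 1.9759, γ^t·E[r] = 0.162724, running G = 6.516312

G = 6.5163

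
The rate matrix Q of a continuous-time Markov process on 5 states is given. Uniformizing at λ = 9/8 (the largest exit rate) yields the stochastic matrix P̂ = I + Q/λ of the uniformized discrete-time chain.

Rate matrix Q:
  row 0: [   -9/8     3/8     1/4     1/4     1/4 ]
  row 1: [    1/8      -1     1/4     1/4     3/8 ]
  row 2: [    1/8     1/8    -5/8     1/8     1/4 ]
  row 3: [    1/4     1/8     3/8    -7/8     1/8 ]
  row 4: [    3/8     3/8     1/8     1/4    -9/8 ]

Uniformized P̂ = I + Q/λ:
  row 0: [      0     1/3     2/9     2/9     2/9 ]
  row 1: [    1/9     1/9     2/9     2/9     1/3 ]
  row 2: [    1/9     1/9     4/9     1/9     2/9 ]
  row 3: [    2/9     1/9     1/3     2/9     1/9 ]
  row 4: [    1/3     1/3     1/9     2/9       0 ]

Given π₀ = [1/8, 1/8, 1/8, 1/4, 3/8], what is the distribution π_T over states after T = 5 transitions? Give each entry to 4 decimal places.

t=0: π = [0.1250, 0.1250, 0.1250, 0.2500, 0.3750]
t=1: π = [0.2083, 0.2222, 0.2361, 0.2083, 0.1250]
t=2: π = [0.1389, 0.1852, 0.2840, 0.1960, 0.1960]
t=3: π = [0.1610, 0.1855, 0.2853, 0.1907, 0.1775]
t=4: π = [0.1538, 0.1863, 0.2871, 0.1905, 0.1822]
t=5: π = [0.1557, 0.1858, 0.2869, 0.1903, 0.1813]

π = [0.1557, 0.1858, 0.2869, 0.1903, 0.1813]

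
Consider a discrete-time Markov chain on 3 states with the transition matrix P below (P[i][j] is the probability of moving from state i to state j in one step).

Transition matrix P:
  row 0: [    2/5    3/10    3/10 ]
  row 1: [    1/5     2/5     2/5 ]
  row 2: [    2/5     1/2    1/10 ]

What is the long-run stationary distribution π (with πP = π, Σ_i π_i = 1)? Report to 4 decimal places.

Balance equations π_j = Σ_i π_i·P[i][j]:
  π_0 = 2/5·π_0 + 1/5·π_1 + 2/5·π_2
  π_1 = 3/10·π_0 + 2/5·π_1 + 1/2·π_2
  normalize: π_0 + π_1 + π_2 = 1
Solving the linear system gives exactly π = [17/53, 21/53, 15/53].

π = [0.3208, 0.3962, 0.2830]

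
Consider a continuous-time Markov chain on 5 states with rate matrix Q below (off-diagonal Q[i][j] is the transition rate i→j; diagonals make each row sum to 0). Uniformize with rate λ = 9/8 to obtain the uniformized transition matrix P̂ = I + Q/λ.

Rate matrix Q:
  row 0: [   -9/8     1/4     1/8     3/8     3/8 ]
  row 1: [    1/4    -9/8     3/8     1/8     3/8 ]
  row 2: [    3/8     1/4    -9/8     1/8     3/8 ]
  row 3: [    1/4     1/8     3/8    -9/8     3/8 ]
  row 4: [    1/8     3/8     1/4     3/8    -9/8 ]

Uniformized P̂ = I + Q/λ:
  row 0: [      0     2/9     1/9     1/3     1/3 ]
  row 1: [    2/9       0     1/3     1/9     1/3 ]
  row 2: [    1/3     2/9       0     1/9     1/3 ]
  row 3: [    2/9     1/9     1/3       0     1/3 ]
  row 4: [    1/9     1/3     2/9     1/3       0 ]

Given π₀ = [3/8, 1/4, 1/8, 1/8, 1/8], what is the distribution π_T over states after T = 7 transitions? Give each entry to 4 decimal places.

t=0: π = [0.3750, 0.2500, 0.1250, 0.1250, 0.1250]
t=1: π = [0.1389, 0.1667, 0.1944, 0.2083, 0.2917]
t=2: π = [0.1806, 0.1944, 0.2052, 0.1836, 0.2361]
t=3: π = [0.1787, 0.1848, 0.1986, 0.1833, 0.2546]
t=4: π = [0.1763, 0.1891, 0.1992, 0.1870, 0.2485]
t=5: π = [0.1776, 0.1870, 0.2002, 0.1847, 0.2505]
t=6: π = [0.1772, 0.1880, 0.1993, 0.1857, 0.2498]
t=7: π = [0.1772, 0.1876, 0.1998, 0.1854, 0.2501]

π = [0.1772, 0.1876, 0.1998, 0.1854, 0.2501]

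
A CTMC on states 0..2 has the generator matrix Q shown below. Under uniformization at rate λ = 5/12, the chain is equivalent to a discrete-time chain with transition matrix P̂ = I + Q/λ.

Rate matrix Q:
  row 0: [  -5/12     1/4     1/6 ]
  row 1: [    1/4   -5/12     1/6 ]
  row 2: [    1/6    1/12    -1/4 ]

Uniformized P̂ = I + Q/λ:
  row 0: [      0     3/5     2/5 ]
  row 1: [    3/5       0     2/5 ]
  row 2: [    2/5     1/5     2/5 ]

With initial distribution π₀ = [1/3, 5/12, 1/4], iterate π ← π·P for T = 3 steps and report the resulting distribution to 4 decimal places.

t=0: π = [0.3333, 0.4167, 0.2500]
t=1: π = [0.3500, 0.2500, 0.4000]
t=2: π = [0.3100, 0.2900, 0.4000]
t=3: π = [0.3340, 0.2660, 0.4000]

π = [0.3340, 0.2660, 0.4000]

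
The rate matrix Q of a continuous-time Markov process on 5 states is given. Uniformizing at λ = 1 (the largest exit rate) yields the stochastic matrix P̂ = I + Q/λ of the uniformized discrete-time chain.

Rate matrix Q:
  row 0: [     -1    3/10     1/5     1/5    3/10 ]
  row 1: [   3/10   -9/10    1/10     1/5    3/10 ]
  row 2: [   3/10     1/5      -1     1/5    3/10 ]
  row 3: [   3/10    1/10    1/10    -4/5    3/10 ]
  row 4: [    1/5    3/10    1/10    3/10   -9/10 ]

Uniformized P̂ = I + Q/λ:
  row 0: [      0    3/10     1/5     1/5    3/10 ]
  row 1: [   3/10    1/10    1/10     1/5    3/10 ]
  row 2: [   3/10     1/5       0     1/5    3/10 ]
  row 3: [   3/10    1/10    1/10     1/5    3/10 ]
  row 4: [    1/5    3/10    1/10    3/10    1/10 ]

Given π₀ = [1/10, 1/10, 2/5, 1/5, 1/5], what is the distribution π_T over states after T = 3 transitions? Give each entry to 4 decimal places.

π = [0.2155, 0.2012, 0.1081, 0.2248, 0.2504]

t=0: π = [0.1000, 0.1000, 0.4000, 0.2000, 0.2000]
t=1: π = [0.2500, 0.2000, 0.0700, 0.2200, 0.2600]
t=2: π = [0.1990, 0.2090, 0.1180, 0.2260, 0.2480]
t=3: π = [0.2155, 0.2012, 0.1081, 0.2248, 0.2504]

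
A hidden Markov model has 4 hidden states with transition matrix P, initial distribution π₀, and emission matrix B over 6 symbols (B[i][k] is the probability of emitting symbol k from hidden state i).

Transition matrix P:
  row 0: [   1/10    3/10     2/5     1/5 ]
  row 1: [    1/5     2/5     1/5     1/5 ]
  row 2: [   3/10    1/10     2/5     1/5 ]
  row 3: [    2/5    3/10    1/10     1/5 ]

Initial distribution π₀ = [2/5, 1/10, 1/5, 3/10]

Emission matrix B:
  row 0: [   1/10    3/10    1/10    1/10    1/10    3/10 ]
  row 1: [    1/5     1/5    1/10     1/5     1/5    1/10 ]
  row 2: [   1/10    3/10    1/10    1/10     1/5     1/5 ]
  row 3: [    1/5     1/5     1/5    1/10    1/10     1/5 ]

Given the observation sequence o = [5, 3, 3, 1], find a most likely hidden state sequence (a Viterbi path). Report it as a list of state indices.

t=0: δ = [1.200e-01, 1.000e-02, 4.000e-02, 6.000e-02]  (obs o_0=5)
t=1: δ = [2.400e-03, 7.200e-03, 4.800e-03, 2.400e-03]  ψ = [3, 0, 0, 0]  (obs o_1=3)
t=2: δ = [1.440e-04, 5.760e-04, 1.920e-04, 1.440e-04]  ψ = [1, 1, 2, 1]  (obs o_2=3)
t=3: δ = [3.456e-05, 4.608e-05, 3.456e-05, 2.304e-05]  ψ = [1, 1, 1, 1]  (obs o_3=1)
backtrack: best end state = 1; path = [0, 1, 1, 1]

path = [0, 1, 1, 1]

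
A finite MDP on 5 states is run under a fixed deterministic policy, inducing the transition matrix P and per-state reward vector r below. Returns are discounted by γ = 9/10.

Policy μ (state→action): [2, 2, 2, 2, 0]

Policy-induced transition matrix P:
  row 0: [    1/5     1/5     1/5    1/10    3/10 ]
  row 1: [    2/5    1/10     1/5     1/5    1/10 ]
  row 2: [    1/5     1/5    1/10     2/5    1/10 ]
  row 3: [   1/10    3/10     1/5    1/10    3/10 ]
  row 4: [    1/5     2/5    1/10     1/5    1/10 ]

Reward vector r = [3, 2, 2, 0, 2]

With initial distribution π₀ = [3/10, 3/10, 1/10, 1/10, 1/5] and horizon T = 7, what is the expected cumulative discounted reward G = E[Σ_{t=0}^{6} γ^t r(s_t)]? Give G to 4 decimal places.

t=0: π = [0.3000, 0.3000, 0.1000, 0.1000, 0.2000], E[r] = 2.1000, γ^t·E[r] = 2.100000, running G = 2.100000
t=1: π = [0.2500, 0.2200, 0.1700, 0.1800, 0.1800], E[r] = 1.8900, γ^t·E[r] = 1.701000, running G = 3.801000
t=2: π = [0.2260, 0.2320, 0.1650, 0.1910, 0.1860], E[r] = 1.8440, γ^t·E[r] = 1.493640, running G = 5.294640
t=3: π = [0.2273, 0.2331, 0.1649, 0.1913, 0.1834], E[r] = 1.8447, γ^t·E[r] = 1.344786, running G = 6.639426
t=4: π = [0.2275, 0.2325, 0.1652, 0.1911, 0.1837], E[r] = 1.8453, γ^t·E[r] = 1.210669, running G = 7.850095
t=5: π = [0.2274, 0.2326, 0.1651, 0.1912, 0.1837], E[r] = 1.8450, γ^t·E[r] = 1.089479, running G = 8.939574
t=6: π = [0.2274, 0.2326, 0.1651, 0.1912, 0.1837], E[r] = 1.8451, γ^t·E[r] = 0.980547, running G = 9.920120

G = 9.9201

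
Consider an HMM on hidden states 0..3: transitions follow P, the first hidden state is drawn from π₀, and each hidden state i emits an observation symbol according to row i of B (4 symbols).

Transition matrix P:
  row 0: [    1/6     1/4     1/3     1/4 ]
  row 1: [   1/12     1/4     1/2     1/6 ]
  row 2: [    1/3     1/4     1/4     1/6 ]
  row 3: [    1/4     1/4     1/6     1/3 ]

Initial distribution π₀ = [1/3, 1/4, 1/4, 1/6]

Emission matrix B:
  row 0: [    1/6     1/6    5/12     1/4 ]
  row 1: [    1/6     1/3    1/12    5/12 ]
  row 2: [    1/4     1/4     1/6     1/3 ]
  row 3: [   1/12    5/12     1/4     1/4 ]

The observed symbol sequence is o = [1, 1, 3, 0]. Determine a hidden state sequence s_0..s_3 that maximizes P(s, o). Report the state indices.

t=0: δ = [5.556e-02, 8.333e-02, 6.250e-02, 6.944e-02]  (obs o_0=1)
t=1: δ = [3.472e-03, 6.944e-03, 1.042e-02, 9.645e-03]  ψ = [2, 1, 1, 3]  (obs o_1=1)
t=2: δ = [8.681e-04, 1.085e-03, 1.157e-03, 8.038e-04]  ψ = [2, 2, 1, 3]  (obs o_2=3)
t=3: δ = [6.430e-05, 4.823e-05, 1.356e-04, 2.233e-05]  ψ = [2, 2, 1, 3]  (obs o_3=0)
backtrack: best end state = 2; path = [1, 2, 1, 2]

path = [1, 2, 1, 2]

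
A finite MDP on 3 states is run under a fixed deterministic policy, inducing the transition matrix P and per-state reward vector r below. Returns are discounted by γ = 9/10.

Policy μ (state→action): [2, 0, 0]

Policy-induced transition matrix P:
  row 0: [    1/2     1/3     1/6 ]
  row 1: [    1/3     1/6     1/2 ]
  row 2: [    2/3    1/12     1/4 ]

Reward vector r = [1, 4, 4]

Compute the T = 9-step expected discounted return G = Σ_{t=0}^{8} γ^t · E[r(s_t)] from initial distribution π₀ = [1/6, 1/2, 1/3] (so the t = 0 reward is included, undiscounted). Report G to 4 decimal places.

t=0: π = [0.1667, 0.5000, 0.3333], E[r] = 3.5000, γ^t·E[r] = 3.500000, running G = 3.500000
t=1: π = [0.4722, 0.1667, 0.3611], E[r] = 2.5833, γ^t·E[r] = 2.325000, running G = 5.825000
t=2: π = [0.5324, 0.2153, 0.2523], E[r] = 2.4028, γ^t·E[r] = 1.946250, running G = 7.771250
t=3: π = [0.5062, 0.2344, 0.2595], E[r] = 2.4815, γ^t·E[r] = 1.809000, running G = 9.580250
t=4: π = [0.5042, 0.2294, 0.2664], E[r] = 2.4875, γ^t·E[r] = 1.632023, running G = 11.212273
t=5: π = [0.5062, 0.2285, 0.2653], E[r] = 2.4815, γ^t·E[r] = 1.465299, running G = 12.677573
t=6: π = [0.5061, 0.2289, 0.2649], E[r] = 2.4816, γ^t·E[r] = 1.318813, running G = 13.996386
t=7: π = [0.5060, 0.2289, 0.2651], E[r] = 2.4820, γ^t·E[r] = 1.187127, running G = 15.183512
t=8: π = [0.5060, 0.2289, 0.2651], E[r] = 2.4819, γ^t·E[r] = 1.068397, running G = 16.251909

G = 16.2519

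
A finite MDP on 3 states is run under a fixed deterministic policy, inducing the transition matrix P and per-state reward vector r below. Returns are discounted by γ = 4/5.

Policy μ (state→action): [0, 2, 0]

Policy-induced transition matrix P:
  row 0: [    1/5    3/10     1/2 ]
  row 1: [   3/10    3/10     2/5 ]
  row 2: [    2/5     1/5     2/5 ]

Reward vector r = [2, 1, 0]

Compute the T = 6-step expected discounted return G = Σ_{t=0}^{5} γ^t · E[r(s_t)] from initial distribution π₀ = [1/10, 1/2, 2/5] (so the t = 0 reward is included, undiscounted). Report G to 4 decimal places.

G = 3.0967

t=0: π = [0.1000, 0.5000, 0.4000], E[r] = 0.7000, γ^t·E[r] = 0.700000, running G = 0.700000
t=1: π = [0.3300, 0.2600, 0.4100], E[r] = 0.9200, γ^t·E[r] = 0.736000, running G = 1.436000
t=2: π = [0.3080, 0.2590, 0.4330], E[r] = 0.8750, γ^t·E[r] = 0.560000, running G = 1.996000
t=3: π = [0.3125, 0.2567, 0.4308], E[r] = 0.8817, γ^t·E[r] = 0.451430, running G = 2.447430
t=4: π = [0.3118, 0.2569, 0.4313], E[r] = 0.8806, γ^t·E[r] = 0.360686, running G = 2.808116
t=5: π = [0.3119, 0.2569, 0.4312], E[r] = 0.8808, γ^t·E[r] = 0.288607, running G = 3.096723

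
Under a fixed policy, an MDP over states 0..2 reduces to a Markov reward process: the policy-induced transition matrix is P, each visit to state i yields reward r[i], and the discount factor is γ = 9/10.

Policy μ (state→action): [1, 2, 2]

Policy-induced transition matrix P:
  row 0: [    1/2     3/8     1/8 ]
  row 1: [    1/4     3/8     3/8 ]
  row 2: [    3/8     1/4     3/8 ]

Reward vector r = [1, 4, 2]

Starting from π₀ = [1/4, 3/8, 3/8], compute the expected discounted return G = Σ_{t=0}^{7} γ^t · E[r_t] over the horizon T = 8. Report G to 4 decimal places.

t=0: π = [0.2500, 0.3750, 0.3750], E[r] = 2.5000, γ^t·E[r] = 2.500000, running G = 2.500000
t=1: π = [0.3594, 0.3281, 0.3125], E[r] = 2.2969, γ^t·E[r] = 2.067188, running G = 4.567188
t=2: π = [0.3789, 0.3359, 0.2852], E[r] = 2.2930, γ^t·E[r] = 1.857305, running G = 6.424492
t=3: π = [0.3804, 0.3394, 0.2803], E[r] = 2.2983, γ^t·E[r] = 1.675490, running G = 8.099982
t=4: π = [0.3801, 0.3400, 0.2799], E[r] = 2.2998, γ^t·E[r] = 1.508902, running G = 9.608884
t=5: π = [0.3800, 0.3400, 0.2800], E[r] = 2.3000, γ^t·E[r] = 1.358129, running G = 10.967013
t=6: π = [0.3800, 0.3400, 0.2800], E[r] = 2.3000, γ^t·E[r] = 1.222318, running G = 12.189331
t=7: π = [0.3800, 0.3400, 0.2800], E[r] = 2.3000, γ^t·E[r] = 1.100084, running G = 13.289414

G = 13.2894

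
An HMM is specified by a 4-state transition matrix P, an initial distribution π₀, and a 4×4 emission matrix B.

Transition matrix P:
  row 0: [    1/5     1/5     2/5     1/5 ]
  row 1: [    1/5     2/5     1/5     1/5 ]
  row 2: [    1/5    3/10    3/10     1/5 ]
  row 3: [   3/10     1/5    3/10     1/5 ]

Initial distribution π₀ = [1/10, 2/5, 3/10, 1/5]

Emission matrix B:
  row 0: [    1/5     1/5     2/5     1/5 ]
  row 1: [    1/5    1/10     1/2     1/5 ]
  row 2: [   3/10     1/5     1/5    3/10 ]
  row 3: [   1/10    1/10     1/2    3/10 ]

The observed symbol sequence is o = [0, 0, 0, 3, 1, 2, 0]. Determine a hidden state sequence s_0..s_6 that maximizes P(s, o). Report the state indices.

t=0: δ = [2.000e-02, 8.000e-02, 9.000e-02, 2.000e-02]  (obs o_0=0)
t=1: δ = [3.600e-03, 6.400e-03, 8.100e-03, 1.800e-03]  ψ = [2, 1, 2, 2]  (obs o_1=0)
t=2: δ = [3.240e-04, 5.120e-04, 7.290e-04, 1.620e-04]  ψ = [2, 1, 2, 2]  (obs o_2=0)
t=3: δ = [2.916e-05, 4.374e-05, 6.561e-05, 4.374e-05]  ψ = [2, 2, 2, 2]  (obs o_3=3)
t=4: δ = [2.624e-06, 1.968e-06, 3.937e-06, 1.312e-06]  ψ = [2, 2, 2, 2]  (obs o_4=1)
t=5: δ = [3.149e-07, 5.905e-07, 2.362e-07, 3.937e-07]  ψ = [2, 2, 2, 2]  (obs o_5=2)
t=6: δ = [2.362e-08, 4.724e-08, 3.779e-08, 1.181e-08]  ψ = [1, 1, 0, 1]  (obs o_6=0)
backtrack: best end state = 1; path = [2, 2, 2, 2, 2, 1, 1]

path = [2, 2, 2, 2, 2, 1, 1]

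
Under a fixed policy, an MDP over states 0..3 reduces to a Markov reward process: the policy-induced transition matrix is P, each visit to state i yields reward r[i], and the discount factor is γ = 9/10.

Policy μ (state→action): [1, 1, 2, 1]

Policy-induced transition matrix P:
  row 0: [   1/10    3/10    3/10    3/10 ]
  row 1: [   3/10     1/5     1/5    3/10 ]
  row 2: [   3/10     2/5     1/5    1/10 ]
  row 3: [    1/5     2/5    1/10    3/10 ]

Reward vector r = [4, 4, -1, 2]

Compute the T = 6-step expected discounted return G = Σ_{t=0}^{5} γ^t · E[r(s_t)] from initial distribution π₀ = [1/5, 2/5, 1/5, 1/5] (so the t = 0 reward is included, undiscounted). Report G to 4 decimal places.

G = 11.7785

t=0: π = [0.2000, 0.4000, 0.2000, 0.2000], E[r] = 2.6000, γ^t·E[r] = 2.600000, running G = 2.600000
t=1: π = [0.2400, 0.3000, 0.2000, 0.2600], E[r] = 2.4800, γ^t·E[r] = 2.232000, running G = 4.832000
t=2: π = [0.2260, 0.3160, 0.1980, 0.2600], E[r] = 2.4900, γ^t·E[r] = 2.016900, running G = 6.848900
t=3: π = [0.2288, 0.3142, 0.1966, 0.2604], E[r] = 2.4962, γ^t·E[r] = 1.819730, running G = 8.668630
t=4: π = [0.2282, 0.3143, 0.1968, 0.2607], E[r] = 2.4944, γ^t·E[r] = 1.636602, running G = 10.305232
t=5: π = [0.2283, 0.3143, 0.1968, 0.2606], E[r] = 2.4950, γ^t·E[r] = 1.473258, running G = 11.778490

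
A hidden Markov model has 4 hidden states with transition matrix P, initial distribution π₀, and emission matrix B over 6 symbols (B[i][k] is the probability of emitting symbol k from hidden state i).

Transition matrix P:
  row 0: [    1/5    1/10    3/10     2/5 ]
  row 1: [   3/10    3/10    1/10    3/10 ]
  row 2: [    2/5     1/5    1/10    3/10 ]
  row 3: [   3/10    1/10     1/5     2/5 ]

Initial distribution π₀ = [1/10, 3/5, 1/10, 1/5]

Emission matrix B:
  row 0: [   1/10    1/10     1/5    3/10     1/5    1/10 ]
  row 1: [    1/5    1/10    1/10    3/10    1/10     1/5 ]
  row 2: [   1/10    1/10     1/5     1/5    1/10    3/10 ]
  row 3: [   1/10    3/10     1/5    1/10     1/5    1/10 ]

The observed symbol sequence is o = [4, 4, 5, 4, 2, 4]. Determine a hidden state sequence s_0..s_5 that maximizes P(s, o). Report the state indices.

t=0: δ = [2.000e-02, 6.000e-02, 1.000e-02, 4.000e-02]  (obs o_0=4)
t=1: δ = [3.600e-03, 1.800e-03, 8.000e-04, 3.600e-03]  ψ = [1, 1, 3, 1]  (obs o_1=4)
t=2: δ = [1.080e-04, 1.080e-04, 3.240e-04, 1.440e-04]  ψ = [3, 1, 0, 0]  (obs o_2=5)
t=3: δ = [2.592e-05, 6.480e-06, 3.240e-06, 1.944e-05]  ψ = [2, 2, 0, 2]  (obs o_3=4)
t=4: δ = [1.166e-06, 2.592e-07, 1.555e-06, 2.074e-06]  ψ = [3, 0, 0, 0]  (obs o_4=2)
t=5: δ = [1.244e-07, 3.110e-08, 4.147e-08, 1.659e-07]  ψ = [2, 2, 3, 3]  (obs o_5=4)
backtrack: best end state = 3; path = [1, 0, 2, 0, 3, 3]

path = [1, 0, 2, 0, 3, 3]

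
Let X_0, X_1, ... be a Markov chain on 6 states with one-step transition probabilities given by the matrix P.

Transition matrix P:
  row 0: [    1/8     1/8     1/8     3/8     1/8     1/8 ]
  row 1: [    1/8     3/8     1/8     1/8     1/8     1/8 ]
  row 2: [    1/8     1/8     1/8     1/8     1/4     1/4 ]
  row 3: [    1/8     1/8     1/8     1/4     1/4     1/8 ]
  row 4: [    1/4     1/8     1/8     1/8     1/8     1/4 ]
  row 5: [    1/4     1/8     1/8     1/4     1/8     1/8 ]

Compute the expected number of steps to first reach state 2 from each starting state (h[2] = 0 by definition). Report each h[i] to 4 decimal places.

h = [8.0000, 8.0000, 0.0000, 8.0000, 8.0000, 8.0000]

First-step conditioning: h[2] = 0; for i ≠ 2, h[i] = 1 + Σ_k P[i][k]·h[k].
  h[0] = 1 + 1/8·h[0] + 1/8·h[1] + 3/8·h[3] + 1/8·h[4] + 1/8·h[5]
  h[1] = 1 + 1/8·h[0] + 3/8·h[1] + 1/8·h[3] + 1/8·h[4] + 1/8·h[5]
  h[3] = 1 + 1/8·h[0] + 1/8·h[1] + 1/4·h[3] + 1/4·h[4] + 1/8·h[5]
  h[4] = 1 + 1/4·h[0] + 1/8·h[1] + 1/8·h[3] + 1/8·h[4] + 1/4·h[5]
  h[5] = 1 + 1/4·h[0] + 1/8·h[1] + 1/4·h[3] + 1/8·h[4] + 1/8·h[5]
Solving the 5×5 linear system over states ≠ 2 gives exactly h = [8, 8, 0, 8, 8, 8] (h[2] = 0 is the target).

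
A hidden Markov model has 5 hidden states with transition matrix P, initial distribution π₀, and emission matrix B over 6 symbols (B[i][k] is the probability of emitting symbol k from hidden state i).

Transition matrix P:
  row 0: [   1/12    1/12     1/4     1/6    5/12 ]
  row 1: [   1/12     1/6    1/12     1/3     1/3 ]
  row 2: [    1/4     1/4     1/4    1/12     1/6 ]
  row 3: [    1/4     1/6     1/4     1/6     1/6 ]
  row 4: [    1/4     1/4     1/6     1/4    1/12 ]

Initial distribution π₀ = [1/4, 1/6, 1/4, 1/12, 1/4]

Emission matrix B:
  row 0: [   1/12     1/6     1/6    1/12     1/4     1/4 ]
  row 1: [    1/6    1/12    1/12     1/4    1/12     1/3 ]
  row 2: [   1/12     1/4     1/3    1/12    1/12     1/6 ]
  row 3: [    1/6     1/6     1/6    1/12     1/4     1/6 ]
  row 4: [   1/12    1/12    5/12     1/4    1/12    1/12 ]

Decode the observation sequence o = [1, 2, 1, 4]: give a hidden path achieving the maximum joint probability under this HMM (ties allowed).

path = [2, 2, 2, 0]

t=0: δ = [4.167e-02, 1.389e-02, 6.250e-02, 1.389e-02, 2.083e-02]  (obs o_0=1)
t=1: δ = [2.604e-03, 1.302e-03, 5.208e-03, 1.157e-03, 7.234e-03]  ψ = [2, 2, 2, 0, 0]  (obs o_1=2)
t=2: δ = [3.014e-04, 1.507e-04, 3.255e-04, 3.014e-04, 9.042e-05]  ψ = [4, 4, 2, 4, 0]  (obs o_2=1)
t=3: δ = [2.035e-05, 6.782e-06, 6.782e-06, 1.256e-05, 1.047e-05]  ψ = [2, 2, 2, 0, 0]  (obs o_3=4)
backtrack: best end state = 0; path = [2, 2, 2, 0]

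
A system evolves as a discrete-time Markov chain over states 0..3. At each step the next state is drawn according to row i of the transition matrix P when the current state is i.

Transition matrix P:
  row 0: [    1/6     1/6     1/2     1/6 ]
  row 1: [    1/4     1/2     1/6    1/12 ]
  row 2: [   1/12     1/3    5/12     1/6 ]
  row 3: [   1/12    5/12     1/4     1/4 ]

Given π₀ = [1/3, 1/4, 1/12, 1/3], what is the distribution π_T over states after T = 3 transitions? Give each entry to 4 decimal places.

t=0: π = [0.3333, 0.2500, 0.0833, 0.3333]
t=1: π = [0.1528, 0.3472, 0.3264, 0.1736]
t=2: π = [0.1539, 0.3802, 0.3137, 0.1522]
t=3: π = [0.1595, 0.3837, 0.3091, 0.1477]

π = [0.1595, 0.3837, 0.3091, 0.1477]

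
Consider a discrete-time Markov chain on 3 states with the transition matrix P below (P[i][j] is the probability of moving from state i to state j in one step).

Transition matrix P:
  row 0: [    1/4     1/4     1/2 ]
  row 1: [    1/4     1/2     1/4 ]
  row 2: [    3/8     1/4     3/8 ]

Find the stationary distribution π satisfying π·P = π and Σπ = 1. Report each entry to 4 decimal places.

Balance equations π_j = Σ_i π_i·P[i][j]:
  π_0 = 1/4·π_0 + 1/4·π_1 + 3/8·π_2
  π_1 = 1/4·π_0 + 1/2·π_1 + 1/4·π_2
  normalize: π_0 + π_1 + π_2 = 1
Solving the linear system gives exactly π = [8/27, 1/3, 10/27].

π = [0.2963, 0.3333, 0.3704]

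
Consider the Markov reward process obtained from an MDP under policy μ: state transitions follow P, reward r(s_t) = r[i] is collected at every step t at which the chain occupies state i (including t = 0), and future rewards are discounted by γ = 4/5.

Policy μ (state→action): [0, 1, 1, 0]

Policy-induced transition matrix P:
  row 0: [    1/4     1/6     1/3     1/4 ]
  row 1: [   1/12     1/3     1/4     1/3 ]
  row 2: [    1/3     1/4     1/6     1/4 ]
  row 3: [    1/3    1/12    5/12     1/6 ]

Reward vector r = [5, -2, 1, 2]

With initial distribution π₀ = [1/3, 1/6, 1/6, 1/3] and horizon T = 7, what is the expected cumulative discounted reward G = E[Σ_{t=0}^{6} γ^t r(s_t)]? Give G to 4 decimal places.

G = 7.1873

t=0: π = [0.3333, 0.1667, 0.1667, 0.3333], E[r] = 2.1667, γ^t·E[r] = 2.166667, running G = 2.166667
t=1: π = [0.2639, 0.1806, 0.3194, 0.2361], E[r] = 1.7500, γ^t·E[r] = 1.400000, running G = 3.566667
t=2: π = [0.2662, 0.2037, 0.2847, 0.2454], E[r] = 1.6991, γ^t·E[r] = 1.087407, running G = 4.654074
t=3: π = [0.2602, 0.2039, 0.2894, 0.2465], E[r] = 1.6757, γ^t·E[r] = 0.857975, running G = 5.512049
t=4: π = [0.2607, 0.2042, 0.2887, 0.2464], E[r] = 1.6765, γ^t·E[r] = 0.686690, running G = 6.198739
t=5: π = [0.2606, 0.2042, 0.2887, 0.2465], E[r] = 1.6760, γ^t·E[r] = 0.549206, running G = 6.747945
t=6: π = [0.2606, 0.2042, 0.2887, 0.2465], E[r] = 1.6761, γ^t·E[r] = 0.439370, running G = 7.187315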